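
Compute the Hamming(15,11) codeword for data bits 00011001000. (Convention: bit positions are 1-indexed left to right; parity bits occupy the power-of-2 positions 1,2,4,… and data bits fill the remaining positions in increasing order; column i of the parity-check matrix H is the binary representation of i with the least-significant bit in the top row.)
Codeword c = d · G (mod 2), d = 00011001000:
  c[0] = d·G[:,0] = (00011001000)·(11011010101) mod 2 = 0+0+0+1+1+0+0+0+0+0+0 mod 2 = 0
  c[1] = d·G[:,1] = (00011001000)·(10110110011) mod 2 = 0+0+0+1+0+0+0+0+0+0+0 mod 2 = 1
  c[2] = d·G[:,2] = (00011001000)·(10000000000) mod 2 = 0+0+0+0+0+0+0+0+0+0+0 mod 2 = 0
  c[3] = d·G[:,3] = (00011001000)·(01110001111) mod 2 = 0+0+0+1+0+0+0+1+0+0+0 mod 2 = 0
  c[4] = d·G[:,4] = (00011001000)·(01000000000) mod 2 = 0+0+0+0+0+0+0+0+0+0+0 mod 2 = 0
  c[5] = d·G[:,5] = (00011001000)·(00100000000) mod 2 = 0+0+0+0+0+0+0+0+0+0+0 mod 2 = 0
  c[6] = d·G[:,6] = (00011001000)·(00010000000) mod 2 = 0+0+0+1+0+0+0+0+0+0+0 mod 2 = 1
  c[7] = d·G[:,7] = (00011001000)·(00001111111) mod 2 = 0+0+0+0+1+0+0+1+0+0+0 mod 2 = 0
  c[8] = d·G[:,8] = (00011001000)·(00001000000) mod 2 = 0+0+0+0+1+0+0+0+0+0+0 mod 2 = 1
  c[9] = d·G[:,9] = (00011001000)·(00000100000) mod 2 = 0+0+0+0+0+0+0+0+0+0+0 mod 2 = 0
  c[10] = d·G[:,10] = (00011001000)·(00000010000) mod 2 = 0+0+0+0+0+0+0+0+0+0+0 mod 2 = 0
  c[11] = d·G[:,11] = (00011001000)·(00000001000) mod 2 = 0+0+0+0+0+0+0+1+0+0+0 mod 2 = 1
  c[12] = d·G[:,12] = (00011001000)·(00000000100) mod 2 = 0+0+0+0+0+0+0+0+0+0+0 mod 2 = 0
  c[13] = d·G[:,13] = (00011001000)·(00000000010) mod 2 = 0+0+0+0+0+0+0+0+0+0+0 mod 2 = 0
  c[14] = d·G[:,14] = (00011001000)·(00000000001) mod 2 = 0+0+0+0+0+0+0+0+0+0+0 mod 2 = 0
Codeword = 010000101001000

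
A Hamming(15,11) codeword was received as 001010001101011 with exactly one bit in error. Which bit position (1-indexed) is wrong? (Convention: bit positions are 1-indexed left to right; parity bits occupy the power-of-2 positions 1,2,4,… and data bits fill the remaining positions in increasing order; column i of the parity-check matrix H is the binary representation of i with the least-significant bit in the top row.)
Syndrome s = H · r^T (mod 2), r = 001010001101011:
  s[0] = (101010101010101)·(001010001101011) mod 2 = 0+0+1+0+1+0+0+0+1+0+0+0+0+0+1 mod 2 = 0
  s[1] = (011001100110011)·(001010001101011) mod 2 = 0+0+1+0+0+0+0+0+0+1+0+0+0+1+1 mod 2 = 0
  s[2] = (000111100001111)·(001010001101011) mod 2 = 0+0+0+0+1+0+0+0+0+0+0+1+0+1+1 mod 2 = 0
  s[3] = (000000011111111)·(001010001101011) mod 2 = 0+0+0+0+0+0+0+0+1+1+0+1+0+1+1 mod 2 = 1
Syndrome = 0001
Column i of H is the binary representation of i, so the syndrome is the binary index of the flipped bit.
Read s = 0001 with s[0] as LSB: 0·2^0 + 0·2^1 + 0·2^2 + 1·2^3 = 8.
Error is at bit position 8.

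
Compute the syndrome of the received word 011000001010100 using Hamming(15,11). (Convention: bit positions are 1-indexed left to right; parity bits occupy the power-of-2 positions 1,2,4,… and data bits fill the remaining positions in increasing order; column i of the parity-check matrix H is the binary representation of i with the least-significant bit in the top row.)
Syndrome s = H · r^T (mod 2), r = 011000001010100:
  s[0] = (101010101010101)·(011000001010100) mod 2 = 0+0+1+0+0+0+0+0+1+0+1+0+1+0+0 mod 2 = 0
  s[1] = (011001100110011)·(011000001010100) mod 2 = 0+1+1+0+0+0+0+0+0+0+1+0+0+0+0 mod 2 = 1
  s[2] = (000111100001111)·(011000001010100) mod 2 = 0+0+0+0+0+0+0+0+0+0+0+0+1+0+0 mod 2 = 1
  s[3] = (000000011111111)·(011000001010100) mod 2 = 0+0+0+0+0+0+0+0+1+0+1+0+1+0+0 mod 2 = 1
Syndrome = 0111
Non-zero syndrome: error at position 14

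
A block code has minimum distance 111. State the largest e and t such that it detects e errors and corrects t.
(a) Detection requires d_min ≥ e+1, so e ≤ d_min − 1 = 110.
(b) Correction requires d_min ≥ 2t+1, so t ≤ ⌊(d_min − 1)/2⌋ = ⌊110/2⌋ = 55.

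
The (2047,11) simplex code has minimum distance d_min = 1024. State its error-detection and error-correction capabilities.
Detection only: up to d_min − 1 = 1023 errors.
Correction: up to ⌊(d_min − 1)/2⌋ = ⌊1023/2⌋ = 511 errors.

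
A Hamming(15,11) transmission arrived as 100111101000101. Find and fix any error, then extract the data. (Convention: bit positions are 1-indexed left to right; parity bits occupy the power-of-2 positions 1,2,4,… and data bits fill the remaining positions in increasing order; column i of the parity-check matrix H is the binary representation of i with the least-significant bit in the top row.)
Syndrome s = H · r^T (mod 2), r = 100111101000101:
  s[0] = (101010101010101)·(100111101000101) mod 2 = 1+0+0+0+1+0+1+0+1+0+0+0+1+0+1 mod 2 = 0
  s[1] = (011001100110011)·(100111101000101) mod 2 = 0+0+0+0+0+1+1+0+0+0+0+0+0+0+1 mod 2 = 1
  s[2] = (000111100001111)·(100111101000101) mod 2 = 0+0+0+1+1+1+1+0+0+0+0+0+1+0+1 mod 2 = 0
  s[3] = (000000011111111)·(100111101000101) mod 2 = 0+0+0+0+0+0+0+0+1+0+0+0+1+0+1 mod 2 = 1
Syndrome = 0101
Column 10 of H equals this syndrome → error at bit 10 (1-indexed).
Flip bit 10: 100111101000101 → 100111101100101
Extract data bits at positions {3,5,6,7,9,10,11,12,13,14,15}: 01111100101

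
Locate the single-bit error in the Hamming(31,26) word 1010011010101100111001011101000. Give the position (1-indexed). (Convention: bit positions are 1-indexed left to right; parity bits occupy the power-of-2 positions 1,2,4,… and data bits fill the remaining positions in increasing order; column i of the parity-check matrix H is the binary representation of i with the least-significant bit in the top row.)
Syndrome s = H · r^T (mod 2), r = 1010011010101100111001011101000:
  s[0] = (1010101010101010101010101010101)·(1010011010101100111001011101000) mod 2 = 1+0+1+0+0+0+1+0+1+0+1+0+1+0+0+0+1+0+1+0+0+0+0+0+1+0+0+0+0+0+0 mod 2 = 1
  s[1] = (0110011001100110011001100110011)·(1010011010101100111001011101000) mod 2 = 0+0+1+0+0+1+1+0+0+0+1+0+0+1+0+0+0+1+1+0+0+1+0+0+0+1+0+0+0+0+0 mod 2 = 1
  s[2] = (0001111000011110000111100001111)·(1010011010101100111001011101000) mod 2 = 0+0+0+0+0+1+1+0+0+0+0+0+1+1+0+0+0+0+0+0+0+1+0+0+0+0+0+1+0+0+0 mod 2 = 0
  s[3] = (0000000111111110000000011111111)·(1010011010101100111001011101000) mod 2 = 0+0+0+0+0+0+0+0+1+0+1+0+1+1+0+0+0+0+0+0+0+0+0+1+1+1+0+1+0+0+0 mod 2 = 0
  s[4] = (0000000000000001111111111111111)·(1010011010101100111001011101000) mod 2 = 0+0+0+0+0+0+0+0+0+0+0+0+0+0+0+0+1+1+1+0+0+1+0+1+1+1+0+1+0+0+0 mod 2 = 0
Syndrome = 11000
Column i of H is the binary representation of i, so the syndrome is the binary index of the flipped bit.
Read s = 11000 with s[0] as LSB: 1·2^0 + 1·2^1 + 0·2^2 + 0·2^3 + 0·2^4 = 3.
Error is at bit position 3.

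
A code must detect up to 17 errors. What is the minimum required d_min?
Detecting e errors requires d_min ≥ e + 1 = 17 + 1 = 18.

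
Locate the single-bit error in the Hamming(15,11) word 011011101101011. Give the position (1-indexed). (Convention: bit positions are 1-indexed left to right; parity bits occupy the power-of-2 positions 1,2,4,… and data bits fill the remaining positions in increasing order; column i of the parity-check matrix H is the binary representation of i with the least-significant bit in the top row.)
Syndrome s = H · r^T (mod 2), r = 011011101101011:
  s[0] = (101010101010101)·(011011101101011) mod 2 = 0+0+1+0+1+0+1+0+1+0+0+0+0+0+1 mod 2 = 1
  s[1] = (011001100110011)·(011011101101011) mod 2 = 0+1+1+0+0+1+1+0+0+1+0+0+0+1+1 mod 2 = 1
  s[2] = (000111100001111)·(011011101101011) mod 2 = 0+0+0+0+1+1+1+0+0+0+0+1+0+1+1 mod 2 = 0
  s[3] = (000000011111111)·(011011101101011) mod 2 = 0+0+0+0+0+0+0+0+1+1+0+1+0+1+1 mod 2 = 1
Syndrome = 1101
Column i of H is the binary representation of i, so the syndrome is the binary index of the flipped bit.
Read s = 1101 with s[0] as LSB: 1·2^0 + 1·2^1 + 0·2^2 + 1·2^3 = 11.
Error is at bit position 11.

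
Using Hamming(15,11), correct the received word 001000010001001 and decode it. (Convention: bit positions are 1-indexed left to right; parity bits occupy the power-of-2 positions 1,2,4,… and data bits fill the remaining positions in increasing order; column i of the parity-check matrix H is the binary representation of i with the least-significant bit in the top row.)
Syndrome s = H · r^T (mod 2), r = 001000010001001:
  s[0] = (101010101010101)·(001000010001001) mod 2 = 0+0+1+0+0+0+0+0+0+0+0+0+0+0+1 mod 2 = 0
  s[1] = (011001100110011)·(001000010001001) mod 2 = 0+0+1+0+0+0+0+0+0+0+0+0+0+0+1 mod 2 = 0
  s[2] = (000111100001111)·(001000010001001) mod 2 = 0+0+0+0+0+0+0+0+0+0+0+1+0+0+1 mod 2 = 0
  s[3] = (000000011111111)·(001000010001001) mod 2 = 0+0+0+0+0+0+0+1+0+0+0+1+0+0+1 mod 2 = 1
Syndrome = 0001
Column 8 of H equals this syndrome → error at bit 8 (1-indexed).
Flip bit 8: 001000010001001 → 001000000001001
Extract data bits at positions {3,5,6,7,9,10,11,12,13,14,15}: 10000001001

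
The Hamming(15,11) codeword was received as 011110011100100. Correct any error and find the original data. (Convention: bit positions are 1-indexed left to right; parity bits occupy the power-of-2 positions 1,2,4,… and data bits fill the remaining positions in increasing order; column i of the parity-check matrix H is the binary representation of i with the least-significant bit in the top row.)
Syndrome s = H · r^T (mod 2), r = 011110011100100:
  s[0] = (101010101010101)·(011110011100100) mod 2 = 0+0+1+0+1+0+0+0+1+0+0+0+1+0+0 mod 2 = 0
  s[1] = (011001100110011)·(011110011100100) mod 2 = 0+1+1+0+0+0+0+0+0+1+0+0+0+0+0 mod 2 = 1
  s[2] = (000111100001111)·(011110011100100) mod 2 = 0+0+0+1+1+0+0+0+0+0+0+0+1+0+0 mod 2 = 1
  s[3] = (000000011111111)·(011110011100100) mod 2 = 0+0+0+0+0+0+0+1+1+1+0+0+1+0+0 mod 2 = 0
Syndrome = 0110
Column 6 of H equals this syndrome → error at bit 6 (1-indexed).
Flip bit 6: 011110011100100 → 011111011100100
Extract data bits at positions {3,5,6,7,9,10,11,12,13,14,15}: 11101100100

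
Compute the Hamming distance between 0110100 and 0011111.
XOR = 0101011, count of 1s = 4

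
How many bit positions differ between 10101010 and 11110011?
XOR = 01011001, count of 1s = 4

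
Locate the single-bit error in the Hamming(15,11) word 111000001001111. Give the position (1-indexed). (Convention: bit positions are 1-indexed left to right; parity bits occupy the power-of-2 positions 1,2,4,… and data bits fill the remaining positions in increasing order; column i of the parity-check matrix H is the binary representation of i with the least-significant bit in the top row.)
Syndrome s = H · r^T (mod 2), r = 111000001001111:
  s[0] = (101010101010101)·(111000001001111) mod 2 = 1+0+1+0+0+0+0+0+1+0+0+0+1+0+1 mod 2 = 1
  s[1] = (011001100110011)·(111000001001111) mod 2 = 0+1+1+0+0+0+0+0+0+0+0+0+0+1+1 mod 2 = 0
  s[2] = (000111100001111)·(111000001001111) mod 2 = 0+0+0+0+0+0+0+0+0+0+0+1+1+1+1 mod 2 = 0
  s[3] = (000000011111111)·(111000001001111) mod 2 = 0+0+0+0+0+0+0+0+1+0+0+1+1+1+1 mod 2 = 1
Syndrome = 1001
Column i of H is the binary representation of i, so the syndrome is the binary index of the flipped bit.
Read s = 1001 with s[0] as LSB: 1·2^0 + 0·2^1 + 0·2^2 + 1·2^3 = 9.
Error is at bit position 9.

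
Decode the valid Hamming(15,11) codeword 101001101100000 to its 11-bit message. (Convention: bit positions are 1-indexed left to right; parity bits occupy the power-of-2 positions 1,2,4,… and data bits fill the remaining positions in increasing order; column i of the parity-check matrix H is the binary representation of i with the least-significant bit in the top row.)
Parity bits occupy power-of-2 positions; data bits are at positions {3,5,6,7,9,10,11,12,13,14,15} (1-indexed).
Extract: c[3]=1 c[5]=0 c[6]=1 c[7]=1 c[9]=1 c[10]=1 c[11]=0 c[12]=0 c[13]=0 c[14]=0 c[15]=0
Data = 10111100000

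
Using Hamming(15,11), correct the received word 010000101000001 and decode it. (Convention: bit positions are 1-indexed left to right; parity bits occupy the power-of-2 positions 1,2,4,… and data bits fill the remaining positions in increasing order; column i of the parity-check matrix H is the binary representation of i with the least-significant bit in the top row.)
Syndrome s = H · r^T (mod 2), r = 010000101000001:
  s[0] = (101010101010101)·(010000101000001) mod 2 = 0+0+0+0+0+0+1+0+1+0+0+0+0+0+1 mod 2 = 1
  s[1] = (011001100110011)·(010000101000001) mod 2 = 0+1+0+0+0+0+1+0+0+0+0+0+0+0+1 mod 2 = 1
  s[2] = (000111100001111)·(010000101000001) mod 2 = 0+0+0+0+0+0+1+0+0+0+0+0+0+0+1 mod 2 = 0
  s[3] = (000000011111111)·(010000101000001) mod 2 = 0+0+0+0+0+0+0+0+1+0+0+0+0+0+1 mod 2 = 0
Syndrome = 1100
Column 3 of H equals this syndrome → error at bit 3 (1-indexed).
Flip bit 3: 010000101000001 → 011000101000001
Extract data bits at positions {3,5,6,7,9,10,11,12,13,14,15}: 10011000001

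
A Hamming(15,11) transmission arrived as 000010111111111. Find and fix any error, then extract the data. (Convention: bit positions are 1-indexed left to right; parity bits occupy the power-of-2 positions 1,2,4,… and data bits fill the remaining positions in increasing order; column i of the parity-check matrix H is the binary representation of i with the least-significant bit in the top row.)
Syndrome s = H · r^T (mod 2), r = 000010111111111:
  s[0] = (101010101010101)·(000010111111111) mod 2 = 0+0+0+0+1+0+1+0+1+0+1+0+1+0+1 mod 2 = 0
  s[1] = (011001100110011)·(000010111111111) mod 2 = 0+0+0+0+0+0+1+0+0+1+1+0+0+1+1 mod 2 = 1
  s[2] = (000111100001111)·(000010111111111) mod 2 = 0+0+0+0+1+0+1+0+0+0+0+1+1+1+1 mod 2 = 0
  s[3] = (000000011111111)·(000010111111111) mod 2 = 0+0+0+0+0+0+0+1+1+1+1+1+1+1+1 mod 2 = 0
Syndrome = 0100
Column 2 of H equals this syndrome → error at bit 2 (1-indexed).
Flip bit 2: 000010111111111 → 010010111111111
Extract data bits at positions {3,5,6,7,9,10,11,12,13,14,15}: 01011111111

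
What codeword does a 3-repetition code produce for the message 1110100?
Repeat each bit 3× and concatenate:
1→111  1→111  1→111  0→000  1→111  0→000  0→000
Codeword = 111111111000111000000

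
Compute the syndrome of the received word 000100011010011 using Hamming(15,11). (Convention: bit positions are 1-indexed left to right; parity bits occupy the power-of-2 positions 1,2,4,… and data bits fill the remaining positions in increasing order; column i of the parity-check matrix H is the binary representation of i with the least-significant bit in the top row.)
Syndrome s = H · r^T (mod 2), r = 000100011010011:
  s[0] = (101010101010101)·(000100011010011) mod 2 = 0+0+0+0+0+0+0+0+1+0+1+0+0+0+1 mod 2 = 1
  s[1] = (011001100110011)·(000100011010011) mod 2 = 0+0+0+0+0+0+0+0+0+0+1+0+0+1+1 mod 2 = 1
  s[2] = (000111100001111)·(000100011010011) mod 2 = 0+0+0+1+0+0+0+0+0+0+0+0+0+1+1 mod 2 = 1
  s[3] = (000000011111111)·(000100011010011) mod 2 = 0+0+0+0+0+0+0+1+1+0+1+0+0+1+1 mod 2 = 1
Syndrome = 1111
Non-zero syndrome: error at position 15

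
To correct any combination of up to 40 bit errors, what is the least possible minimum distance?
Correcting t errors requires d_min ≥ 2t + 1 = 2·40 + 1 = 81.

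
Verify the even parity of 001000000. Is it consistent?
Sum of all bits: 0+0+1+0+0+0+0+0+0 = 1; 1 mod 2 = 1. Result is 1 → parity error detected.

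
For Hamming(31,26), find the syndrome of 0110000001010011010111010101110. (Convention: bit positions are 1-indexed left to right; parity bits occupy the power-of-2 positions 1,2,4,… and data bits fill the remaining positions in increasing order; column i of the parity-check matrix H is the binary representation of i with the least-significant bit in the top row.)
Syndrome s = H · r^T (mod 2), r = 0110000001010011010111010101110:
  s[0] = (1010101010101010101010101010101)·(0110000001010011010111010101110) mod 2 = 0+0+1+0+0+0+0+0+0+0+0+0+0+0+1+0+0+0+0+0+1+0+0+0+0+0+0+0+1+0+0 mod 2 = 0
  s[1] = (0110011001100110011001100110011)·(0110000001010011010111010101110) mod 2 = 0+1+1+0+0+0+0+0+0+1+0+0+0+0+1+0+0+1+0+0+0+1+0+0+0+1+0+0+0+1+0 mod 2 = 0
  s[2] = (0001111000011110000111100001111)·(0110000001010011010111010101110) mod 2 = 0+0+0+0+0+0+0+0+0+0+0+1+0+0+1+0+0+0+0+1+1+1+0+0+0+0+0+1+1+1+0 mod 2 = 0
  s[3] = (0000000111111110000000011111111)·(0110000001010011010111010101110) mod 2 = 0+0+0+0+0+0+0+0+0+1+0+1+0+0+1+0+0+0+0+0+0+0+0+1+0+1+0+1+1+1+0 mod 2 = 0
  s[4] = (0000000000000001111111111111111)·(0110000001010011010111010101110) mod 2 = 0+0+0+0+0+0+0+0+0+0+0+0+0+0+0+1+0+1+0+1+1+1+0+1+0+1+0+1+1+1+0 mod 2 = 0
Syndrome = 00000
s = 0: no error detected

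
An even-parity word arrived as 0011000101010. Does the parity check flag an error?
Sum of received bits: 0+0+1+1+0+0+0+1+0+1+0+1+0 = 5; 5 mod 2 = 1. Result is 1 ≠ 0 → error detected.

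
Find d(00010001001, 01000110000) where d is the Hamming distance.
XOR = 01010111001, count of 1s = 6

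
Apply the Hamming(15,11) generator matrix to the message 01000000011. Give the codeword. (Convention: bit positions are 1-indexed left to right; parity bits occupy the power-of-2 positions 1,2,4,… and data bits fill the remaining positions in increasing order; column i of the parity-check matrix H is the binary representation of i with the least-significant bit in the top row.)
Codeword c = d · G (mod 2), d = 01000000011:
  c[0] = d·G[:,0] = (01000000011)·(11011010101) mod 2 = 0+1+0+0+0+0+0+0+0+0+1 mod 2 = 0
  c[1] = d·G[:,1] = (01000000011)·(10110110011) mod 2 = 0+0+0+0+0+0+0+0+0+1+1 mod 2 = 0
  c[2] = d·G[:,2] = (01000000011)·(10000000000) mod 2 = 0+0+0+0+0+0+0+0+0+0+0 mod 2 = 0
  c[3] = d·G[:,3] = (01000000011)·(01110001111) mod 2 = 0+1+0+0+0+0+0+0+0+1+1 mod 2 = 1
  c[4] = d·G[:,4] = (01000000011)·(01000000000) mod 2 = 0+1+0+0+0+0+0+0+0+0+0 mod 2 = 1
  c[5] = d·G[:,5] = (01000000011)·(00100000000) mod 2 = 0+0+0+0+0+0+0+0+0+0+0 mod 2 = 0
  c[6] = d·G[:,6] = (01000000011)·(00010000000) mod 2 = 0+0+0+0+0+0+0+0+0+0+0 mod 2 = 0
  c[7] = d·G[:,7] = (01000000011)·(00001111111) mod 2 = 0+0+0+0+0+0+0+0+0+1+1 mod 2 = 0
  c[8] = d·G[:,8] = (01000000011)·(00001000000) mod 2 = 0+0+0+0+0+0+0+0+0+0+0 mod 2 = 0
  c[9] = d·G[:,9] = (01000000011)·(00000100000) mod 2 = 0+0+0+0+0+0+0+0+0+0+0 mod 2 = 0
  c[10] = d·G[:,10] = (01000000011)·(00000010000) mod 2 = 0+0+0+0+0+0+0+0+0+0+0 mod 2 = 0
  c[11] = d·G[:,11] = (01000000011)·(00000001000) mod 2 = 0+0+0+0+0+0+0+0+0+0+0 mod 2 = 0
  c[12] = d·G[:,12] = (01000000011)·(00000000100) mod 2 = 0+0+0+0+0+0+0+0+0+0+0 mod 2 = 0
  c[13] = d·G[:,13] = (01000000011)·(00000000010) mod 2 = 0+0+0+0+0+0+0+0+0+1+0 mod 2 = 1
  c[14] = d·G[:,14] = (01000000011)·(00000000001) mod 2 = 0+0+0+0+0+0+0+0+0+0+1 mod 2 = 1
Codeword = 000110000000011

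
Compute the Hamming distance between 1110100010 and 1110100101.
XOR = 0000000111, count of 1s = 3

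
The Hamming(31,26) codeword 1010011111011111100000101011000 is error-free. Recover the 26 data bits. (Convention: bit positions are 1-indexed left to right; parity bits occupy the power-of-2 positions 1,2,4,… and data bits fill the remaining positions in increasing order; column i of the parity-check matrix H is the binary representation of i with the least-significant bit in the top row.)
Parity bits occupy power-of-2 positions; data bits are at positions {3,5,6,7,9,10,11,12,13,14,15,17,18,19,20,21,22,23,24,25,26,27,28,29,30,31} (1-indexed).
Extract: c[3]=1 c[5]=0 c[6]=1 c[7]=1 c[9]=1 c[10]=1 c[11]=0 c[12]=1 c[13]=1 c[14]=1 c[15]=1 c[17]=1 c[18]=0 c[19]=0 c[20]=0 c[21]=0 c[22]=0 c[23]=1 c[24]=0 c[25]=1 c[26]=0 c[27]=1 c[28]=1 c[29]=0 c[30]=0 c[31]=0
Data = 10111101111100000101011000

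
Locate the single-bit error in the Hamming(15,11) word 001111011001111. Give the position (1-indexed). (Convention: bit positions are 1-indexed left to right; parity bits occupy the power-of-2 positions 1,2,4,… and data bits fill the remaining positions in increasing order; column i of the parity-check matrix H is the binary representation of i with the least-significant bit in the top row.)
Syndrome s = H · r^T (mod 2), r = 001111011001111:
  s[0] = (101010101010101)·(001111011001111) mod 2 = 0+0+1+0+1+0+0+0+1+0+0+0+1+0+1 mod 2 = 1
  s[1] = (011001100110011)·(001111011001111) mod 2 = 0+0+1+0+0+1+0+0+0+0+0+0+0+1+1 mod 2 = 0
  s[2] = (000111100001111)·(001111011001111) mod 2 = 0+0+0+1+1+1+0+0+0+0+0+1+1+1+1 mod 2 = 1
  s[3] = (000000011111111)·(001111011001111) mod 2 = 0+0+0+0+0+0+0+1+1+0+0+1+1+1+1 mod 2 = 0
Syndrome = 1010
Column i of H is the binary representation of i, so the syndrome is the binary index of the flipped bit.
Read s = 1010 with s[0] as LSB: 1·2^0 + 0·2^1 + 1·2^2 + 0·2^3 = 5.
Error is at bit position 5.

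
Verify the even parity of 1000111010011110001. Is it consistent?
Sum of all bits: 1+0+0+0+1+1+1+0+1+0+0+1+1+1+1+0+0+0+1 = 10; 10 mod 2 = 0. Result is 0 → valid parity.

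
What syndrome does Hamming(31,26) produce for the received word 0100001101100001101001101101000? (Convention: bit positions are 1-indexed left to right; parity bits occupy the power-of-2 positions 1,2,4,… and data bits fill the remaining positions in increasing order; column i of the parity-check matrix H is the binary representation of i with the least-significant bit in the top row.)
Syndrome s = H · r^T (mod 2), r = 0100001101100001101001101101000:
  s[0] = (1010101010101010101010101010101)·(0100001101100001101001101101000) mod 2 = 0+0+0+0+0+0+1+0+0+0+1+0+0+0+0+0+1+0+1+0+0+0+1+0+1+0+0+0+0+0+0 mod 2 = 0
  s[1] = (0110011001100110011001100110011)·(0100001101100001101001101101000) mod 2 = 0+1+0+0+0+0+1+0+0+1+1+0+0+0+0+0+0+0+1+0+0+1+1+0+0+1+0+0+0+0+0 mod 2 = 0
  s[2] = (0001111000011110000111100001111)·(0100001101100001101001101101000) mod 2 = 0+0+0+0+0+0+1+0+0+0+0+0+0+0+0+0+0+0+0+0+0+1+1+0+0+0+0+1+0+0+0 mod 2 = 0
  s[3] = (0000000111111110000000011111111)·(0100001101100001101001101101000) mod 2 = 0+0+0+0+0+0+0+1+0+1+1+0+0+0+0+0+0+0+0+0+0+0+0+0+1+1+0+1+0+0+0 mod 2 = 0
  s[4] = (0000000000000001111111111111111)·(0100001101100001101001101101000) mod 2 = 0+0+0+0+0+0+0+0+0+0+0+0+0+0+0+1+1+0+1+0+0+1+1+0+1+1+0+1+0+0+0 mod 2 = 0
Syndrome = 00000
s = 0: no error detected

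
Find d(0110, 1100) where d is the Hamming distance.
XOR = 1010, count of 1s = 2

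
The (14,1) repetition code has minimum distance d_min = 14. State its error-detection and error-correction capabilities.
Detection only: up to d_min − 1 = 13 errors.
Correction: up to ⌊(d_min − 1)/2⌋ = ⌊13/2⌋ = 6 errors.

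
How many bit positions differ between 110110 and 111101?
XOR = 001011, count of 1s = 3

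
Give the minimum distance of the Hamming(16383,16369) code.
d_min = 3 (every single-error-correcting Hamming code has d_min = 3).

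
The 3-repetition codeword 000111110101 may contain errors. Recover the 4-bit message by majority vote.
Split into 3-bit blocks and majority-vote each:
  block 1 = 000: 0 ones, 3 zeros → 0
  block 2 = 111: 3 ones, 0 zeros → 1
  block 3 = 110: 2 ones, 1 zeros → 1
  block 4 = 101: 2 ones, 1 zeros → 1
Decoded = 0111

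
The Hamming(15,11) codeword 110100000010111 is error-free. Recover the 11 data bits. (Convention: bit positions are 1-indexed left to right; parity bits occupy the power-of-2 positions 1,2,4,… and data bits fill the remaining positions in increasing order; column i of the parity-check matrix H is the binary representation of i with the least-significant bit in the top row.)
Parity bits occupy power-of-2 positions; data bits are at positions {3,5,6,7,9,10,11,12,13,14,15} (1-indexed).
Extract: c[3]=0 c[5]=0 c[6]=0 c[7]=0 c[9]=0 c[10]=0 c[11]=1 c[12]=0 c[13]=1 c[14]=1 c[15]=1
Data = 00000010111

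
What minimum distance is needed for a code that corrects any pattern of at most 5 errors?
Correcting t errors requires d_min ≥ 2t + 1 = 2·5 + 1 = 11.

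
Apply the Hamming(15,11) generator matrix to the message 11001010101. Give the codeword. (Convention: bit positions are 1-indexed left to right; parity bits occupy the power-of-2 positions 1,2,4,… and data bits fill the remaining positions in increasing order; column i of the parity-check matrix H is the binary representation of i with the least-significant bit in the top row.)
Codeword c = d · G (mod 2), d = 11001010101:
  c[0] = d·G[:,0] = (11001010101)·(11011010101) mod 2 = 1+1+0+0+1+0+1+0+1+0+1 mod 2 = 0
  c[1] = d·G[:,1] = (11001010101)·(10110110011) mod 2 = 1+0+0+0+0+0+1+0+0+0+1 mod 2 = 1
  c[2] = d·G[:,2] = (11001010101)·(10000000000) mod 2 = 1+0+0+0+0+0+0+0+0+0+0 mod 2 = 1
  c[3] = d·G[:,3] = (11001010101)·(01110001111) mod 2 = 0+1+0+0+0+0+0+0+1+0+1 mod 2 = 1
  c[4] = d·G[:,4] = (11001010101)·(01000000000) mod 2 = 0+1+0+0+0+0+0+0+0+0+0 mod 2 = 1
  c[5] = d·G[:,5] = (11001010101)·(00100000000) mod 2 = 0+0+0+0+0+0+0+0+0+0+0 mod 2 = 0
  c[6] = d·G[:,6] = (11001010101)·(00010000000) mod 2 = 0+0+0+0+0+0+0+0+0+0+0 mod 2 = 0
  c[7] = d·G[:,7] = (11001010101)·(00001111111) mod 2 = 0+0+0+0+1+0+1+0+1+0+1 mod 2 = 0
  c[8] = d·G[:,8] = (11001010101)·(00001000000) mod 2 = 0+0+0+0+1+0+0+0+0+0+0 mod 2 = 1
  c[9] = d·G[:,9] = (11001010101)·(00000100000) mod 2 = 0+0+0+0+0+0+0+0+0+0+0 mod 2 = 0
  c[10] = d·G[:,10] = (11001010101)·(00000010000) mod 2 = 0+0+0+0+0+0+1+0+0+0+0 mod 2 = 1
  c[11] = d·G[:,11] = (11001010101)·(00000001000) mod 2 = 0+0+0+0+0+0+0+0+0+0+0 mod 2 = 0
  c[12] = d·G[:,12] = (11001010101)·(00000000100) mod 2 = 0+0+0+0+0+0+0+0+1+0+0 mod 2 = 1
  c[13] = d·G[:,13] = (11001010101)·(00000000010) mod 2 = 0+0+0+0+0+0+0+0+0+0+0 mod 2 = 0
  c[14] = d·G[:,14] = (11001010101)·(00000000001) mod 2 = 0+0+0+0+0+0+0+0+0+0+1 mod 2 = 1
Codeword = 011110001010101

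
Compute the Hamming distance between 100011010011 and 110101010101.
XOR = 010110000110, count of 1s = 5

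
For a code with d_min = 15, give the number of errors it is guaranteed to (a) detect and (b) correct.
(a) Detection requires d_min ≥ e+1, so e ≤ d_min − 1 = 14.
(b) Correction requires d_min ≥ 2t+1, so t ≤ ⌊(d_min − 1)/2⌋ = ⌊14/2⌋ = 7.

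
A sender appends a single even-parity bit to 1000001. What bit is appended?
Sum of data bits: 1+0+0+0+0+0+1 = 2.
2 mod 2 = 0, so parity bit = 0.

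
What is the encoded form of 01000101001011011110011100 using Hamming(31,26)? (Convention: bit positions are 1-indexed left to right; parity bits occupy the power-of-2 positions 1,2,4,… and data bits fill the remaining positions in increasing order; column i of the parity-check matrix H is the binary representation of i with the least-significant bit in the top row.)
Codeword c = d · G (mod 2), d = 01000101001011011110011100:
  c[0] = d·G[:,0] = (01000101001011011110011100)·(11011010101101010101010101) mod 2 = 0+1+0+0+0+0+0+0+0+0+1+0+0+1+0+1+0+1+0+0+0+1+0+1+0+0 mod 2 = 1
  c[1] = d·G[:,1] = (01000101001011011110011100)·(10110110011011001100110011) mod 2 = 0+0+0+0+0+1+0+0+0+0+1+0+1+1+0+0+1+1+0+0+0+1+0+0+0+0 mod 2 = 1
  c[2] = d·G[:,2] = (01000101001011011110011100)·(10000000000000000000000000) mod 2 = 0+0+0+0+0+0+0+0+0+0+0+0+0+0+0+0+0+0+0+0+0+0+0+0+0+0 mod 2 = 0
  c[3] = d·G[:,3] = (01000101001011011110011100)·(01110001111000111100001111) mod 2 = 0+1+0+0+0+0+0+1+0+0+1+0+0+0+0+1+1+1+0+0+0+0+1+1+0+0 mod 2 = 0
  c[4] = d·G[:,4] = (01000101001011011110011100)·(01000000000000000000000000) mod 2 = 0+1+0+0+0+0+0+0+0+0+0+0+0+0+0+0+0+0+0+0+0+0+0+0+0+0 mod 2 = 1
  c[5] = d·G[:,5] = (01000101001011011110011100)·(00100000000000000000000000) mod 2 = 0+0+0+0+0+0+0+0+0+0+0+0+0+0+0+0+0+0+0+0+0+0+0+0+0+0 mod 2 = 0
  c[6] = d·G[:,6] = (01000101001011011110011100)·(00010000000000000000000000) mod 2 = 0+0+0+0+0+0+0+0+0+0+0+0+0+0+0+0+0+0+0+0+0+0+0+0+0+0 mod 2 = 0
  c[7] = d·G[:,7] = (01000101001011011110011100)·(00001111111000000011111111) mod 2 = 0+0+0+0+0+1+0+1+0+0+1+0+0+0+0+0+0+0+1+0+0+1+1+1+0+0 mod 2 = 1
  c[8] = d·G[:,8] = (01000101001011011110011100)·(00001000000000000000000000) mod 2 = 0+0+0+0+0+0+0+0+0+0+0+0+0+0+0+0+0+0+0+0+0+0+0+0+0+0 mod 2 = 0
  c[9] = d·G[:,9] = (01000101001011011110011100)·(00000100000000000000000000) mod 2 = 0+0+0+0+0+1+0+0+0+0+0+0+0+0+0+0+0+0+0+0+0+0+0+0+0+0 mod 2 = 1
  c[10] = d·G[:,10] = (01000101001011011110011100)·(00000010000000000000000000) mod 2 = 0+0+0+0+0+0+0+0+0+0+0+0+0+0+0+0+0+0+0+0+0+0+0+0+0+0 mod 2 = 0
  c[11] = d·G[:,11] = (01000101001011011110011100)·(00000001000000000000000000) mod 2 = 0+0+0+0+0+0+0+1+0+0+0+0+0+0+0+0+0+0+0+0+0+0+0+0+0+0 mod 2 = 1
  c[12] = d·G[:,12] = (01000101001011011110011100)·(00000000100000000000000000) mod 2 = 0+0+0+0+0+0+0+0+0+0+0+0+0+0+0+0+0+0+0+0+0+0+0+0+0+0 mod 2 = 0
  c[13] = d·G[:,13] = (01000101001011011110011100)·(00000000010000000000000000) mod 2 = 0+0+0+0+0+0+0+0+0+0+0+0+0+0+0+0+0+0+0+0+0+0+0+0+0+0 mod 2 = 0
  c[14] = d·G[:,14] = (01000101001011011110011100)·(00000000001000000000000000) mod 2 = 0+0+0+0+0+0+0+0+0+0+1+0+0+0+0+0+0+0+0+0+0+0+0+0+0+0 mod 2 = 1
  c[15] = d·G[:,15] = (01000101001011011110011100)·(00000000000111111111111111) mod 2 = 0+0+0+0+0+0+0+0+0+0+0+0+1+1+0+1+1+1+1+0+0+1+1+1+0+0 mod 2 = 1
  c[16] = d·G[:,16] = (01000101001011011110011100)·(00000000000100000000000000) mod 2 = 0+0+0+0+0+0+0+0+0+0+0+0+0+0+0+0+0+0+0+0+0+0+0+0+0+0 mod 2 = 0
  c[17] = d·G[:,17] = (01000101001011011110011100)·(00000000000010000000000000) mod 2 = 0+0+0+0+0+0+0+0+0+0+0+0+1+0+0+0+0+0+0+0+0+0+0+0+0+0 mod 2 = 1
  c[18] = d·G[:,18] = (01000101001011011110011100)·(00000000000001000000000000) mod 2 = 0+0+0+0+0+0+0+0+0+0+0+0+0+1+0+0+0+0+0+0+0+0+0+0+0+0 mod 2 = 1
  c[19] = d·G[:,19] = (01000101001011011110011100)·(00000000000000100000000000) mod 2 = 0+0+0+0+0+0+0+0+0+0+0+0+0+0+0+0+0+0+0+0+0+0+0+0+0+0 mod 2 = 0
  c[20] = d·G[:,20] = (01000101001011011110011100)·(00000000000000010000000000) mod 2 = 0+0+0+0+0+0+0+0+0+0+0+0+0+0+0+1+0+0+0+0+0+0+0+0+0+0 mod 2 = 1
  c[21] = d·G[:,21] = (01000101001011011110011100)·(00000000000000001000000000) mod 2 = 0+0+0+0+0+0+0+0+0+0+0+0+0+0+0+0+1+0+0+0+0+0+0+0+0+0 mod 2 = 1
  c[22] = d·G[:,22] = (01000101001011011110011100)·(00000000000000000100000000) mod 2 = 0+0+0+0+0+0+0+0+0+0+0+0+0+0+0+0+0+1+0+0+0+0+0+0+0+0 mod 2 = 1
  c[23] = d·G[:,23] = (01000101001011011110011100)·(00000000000000000010000000) mod 2 = 0+0+0+0+0+0+0+0+0+0+0+0+0+0+0+0+0+0+1+0+0+0+0+0+0+0 mod 2 = 1
  c[24] = d·G[:,24] = (01000101001011011110011100)·(00000000000000000001000000) mod 2 = 0+0+0+0+0+0+0+0+0+0+0+0+0+0+0+0+0+0+0+0+0+0+0+0+0+0 mod 2 = 0
  c[25] = d·G[:,25] = (01000101001011011110011100)·(00000000000000000000100000) mod 2 = 0+0+0+0+0+0+0+0+0+0+0+0+0+0+0+0+0+0+0+0+0+0+0+0+0+0 mod 2 = 0
  c[26] = d·G[:,26] = (01000101001011011110011100)·(00000000000000000000010000) mod 2 = 0+0+0+0+0+0+0+0+0+0+0+0+0+0+0+0+0+0+0+0+0+1+0+0+0+0 mod 2 = 1
  c[27] = d·G[:,27] = (01000101001011011110011100)·(00000000000000000000001000) mod 2 = 0+0+0+0+0+0+0+0+0+0+0+0+0+0+0+0+0+0+0+0+0+0+1+0+0+0 mod 2 = 1
  c[28] = d·G[:,28] = (01000101001011011110011100)·(00000000000000000000000100) mod 2 = 0+0+0+0+0+0+0+0+0+0+0+0+0+0+0+0+0+0+0+0+0+0+0+1+0+0 mod 2 = 1
  c[29] = d·G[:,29] = (01000101001011011110011100)·(00000000000000000000000010) mod 2 = 0+0+0+0+0+0+0+0+0+0+0+0+0+0+0+0+0+0+0+0+0+0+0+0+0+0 mod 2 = 0
  c[30] = d·G[:,30] = (01000101001011011110011100)·(00000000000000000000000001) mod 2 = 0+0+0+0+0+0+0+0+0+0+0+0+0+0+0+0+0+0+0+0+0+0+0+0+0+0 mod 2 = 0
Codeword = 1100100101010011011011110011100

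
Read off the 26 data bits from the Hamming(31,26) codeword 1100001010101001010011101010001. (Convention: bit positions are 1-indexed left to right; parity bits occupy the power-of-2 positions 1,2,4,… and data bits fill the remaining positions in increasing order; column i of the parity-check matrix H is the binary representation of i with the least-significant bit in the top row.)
Parity bits occupy power-of-2 positions; data bits are at positions {3,5,6,7,9,10,11,12,13,14,15,17,18,19,20,21,22,23,24,25,26,27,28,29,30,31} (1-indexed).
Extract: c[3]=0 c[5]=0 c[6]=0 c[7]=1 c[9]=1 c[10]=0 c[11]=1 c[12]=0 c[13]=1 c[14]=0 c[15]=0 c[17]=0 c[18]=1 c[19]=0 c[20]=0 c[21]=1 c[22]=1 c[23]=1 c[24]=0 c[25]=1 c[26]=0 c[27]=1 c[28]=0 c[29]=0 c[30]=0 c[31]=1
Data = 00011010100010011101010001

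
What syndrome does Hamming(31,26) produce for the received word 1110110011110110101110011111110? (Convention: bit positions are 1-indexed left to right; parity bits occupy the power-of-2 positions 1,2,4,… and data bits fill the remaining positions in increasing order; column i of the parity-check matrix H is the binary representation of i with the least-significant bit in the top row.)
Syndrome s = H · r^T (mod 2), r = 1110110011110110101110011111110:
  s[0] = (1010101010101010101010101010101)·(1110110011110110101110011111110) mod 2 = 1+0+1+0+1+0+0+0+1+0+1+0+0+0+1+0+1+0+1+0+1+0+0+0+1+0+1+0+1+0+0 mod 2 = 0
  s[1] = (0110011001100110011001100110011)·(1110110011110110101110011111110) mod 2 = 0+1+1+0+0+1+0+0+0+1+1+0+0+1+1+0+0+0+1+0+0+0+0+0+0+1+1+0+0+1+0 mod 2 = 1
  s[2] = (0001111000011110000111100001111)·(1110110011110110101110011111110) mod 2 = 0+0+0+0+1+1+0+0+0+0+0+1+0+1+1+0+0+0+0+1+1+0+0+0+0+0+0+1+1+1+0 mod 2 = 0
  s[3] = (0000000111111110000000011111111)·(1110110011110110101110011111110) mod 2 = 0+0+0+0+0+0+0+0+1+1+1+1+0+1+1+0+0+0+0+0+0+0+0+1+1+1+1+1+1+1+0 mod 2 = 1
  s[4] = (0000000000000001111111111111111)·(1110110011110110101110011111110) mod 2 = 0+0+0+0+0+0+0+0+0+0+0+0+0+0+0+0+1+0+1+1+1+0+0+1+1+1+1+1+1+1+0 mod 2 = 1
Syndrome = 01011
Non-zero syndrome: error at position 26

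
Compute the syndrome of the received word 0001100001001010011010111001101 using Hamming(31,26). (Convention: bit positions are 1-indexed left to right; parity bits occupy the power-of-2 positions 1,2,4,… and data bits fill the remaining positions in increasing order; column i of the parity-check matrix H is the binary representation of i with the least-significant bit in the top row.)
Syndrome s = H · r^T (mod 2), r = 0001100001001010011010111001101:
  s[0] = (1010101010101010101010101010101)·(0001100001001010011010111001101) mod 2 = 0+0+0+0+1+0+0+0+0+0+0+0+1+0+1+0+0+0+1+0+1+0+1+0+1+0+0+0+1+0+1 mod 2 = 1
  s[1] = (0110011001100110011001100110011)·(0001100001001010011010111001101) mod 2 = 0+0+0+0+0+0+0+0+0+1+0+0+0+0+1+0+0+1+1+0+0+0+1+0+0+0+0+0+0+0+1 mod 2 = 0
  s[2] = (0001111000011110000111100001111)·(0001100001001010011010111001101) mod 2 = 0+0+0+1+1+0+0+0+0+0+0+0+1+0+1+0+0+0+0+0+1+0+1+0+0+0+0+1+1+0+1 mod 2 = 1
  s[3] = (0000000111111110000000011111111)·(0001100001001010011010111001101) mod 2 = 0+0+0+0+0+0+0+0+0+1+0+0+1+0+1+0+0+0+0+0+0+0+0+1+1+0+0+1+1+0+1 mod 2 = 0
  s[4] = (0000000000000001111111111111111)·(0001100001001010011010111001101) mod 2 = 0+0+0+0+0+0+0+0+0+0+0+0+0+0+0+0+0+1+1+0+1+0+1+1+1+0+0+1+1+0+1 mod 2 = 1
Syndrome = 10101
Non-zero syndrome: error at position 21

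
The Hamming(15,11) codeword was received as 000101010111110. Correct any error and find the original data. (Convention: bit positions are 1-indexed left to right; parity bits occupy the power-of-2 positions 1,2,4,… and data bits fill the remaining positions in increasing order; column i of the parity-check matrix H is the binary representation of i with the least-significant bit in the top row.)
Syndrome s = H · r^T (mod 2), r = 000101010111110:
  s[0] = (101010101010101)·(000101010111110) mod 2 = 0+0+0+0+0+0+0+0+0+0+1+0+1+0+0 mod 2 = 0
  s[1] = (011001100110011)·(000101010111110) mod 2 = 0+0+0+0+0+1+0+0+0+1+1+0+0+1+0 mod 2 = 0
  s[2] = (000111100001111)·(000101010111110) mod 2 = 0+0+0+1+0+1+0+0+0+0+0+1+1+1+0 mod 2 = 1
  s[3] = (000000011111111)·(000101010111110) mod 2 = 0+0+0+0+0+0+0+1+0+1+1+1+1+1+0 mod 2 = 0
Syndrome = 0010
Column 4 of H equals this syndrome → error at bit 4 (1-indexed).
Flip bit 4: 000101010111110 → 000001010111110
Extract data bits at positions {3,5,6,7,9,10,11,12,13,14,15}: 00100111110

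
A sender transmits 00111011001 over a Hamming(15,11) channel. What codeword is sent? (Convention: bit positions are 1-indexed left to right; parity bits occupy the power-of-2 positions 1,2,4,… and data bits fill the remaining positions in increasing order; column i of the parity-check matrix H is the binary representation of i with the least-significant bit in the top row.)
Codeword c = d · G (mod 2), d = 00111011001:
  c[0] = d·G[:,0] = (00111011001)·(11011010101) mod 2 = 0+0+0+1+1+0+1+0+0+0+1 mod 2 = 0
  c[1] = d·G[:,1] = (00111011001)·(10110110011) mod 2 = 0+0+1+1+0+0+1+0+0+0+1 mod 2 = 0
  c[2] = d·G[:,2] = (00111011001)·(10000000000) mod 2 = 0+0+0+0+0+0+0+0+0+0+0 mod 2 = 0
  c[3] = d·G[:,3] = (00111011001)·(01110001111) mod 2 = 0+0+1+1+0+0+0+1+0+0+1 mod 2 = 0
  c[4] = d·G[:,4] = (00111011001)·(01000000000) mod 2 = 0+0+0+0+0+0+0+0+0+0+0 mod 2 = 0
  c[5] = d·G[:,5] = (00111011001)·(00100000000) mod 2 = 0+0+1+0+0+0+0+0+0+0+0 mod 2 = 1
  c[6] = d·G[:,6] = (00111011001)·(00010000000) mod 2 = 0+0+0+1+0+0+0+0+0+0+0 mod 2 = 1
  c[7] = d·G[:,7] = (00111011001)·(00001111111) mod 2 = 0+0+0+0+1+0+1+1+0+0+1 mod 2 = 0
  c[8] = d·G[:,8] = (00111011001)·(00001000000) mod 2 = 0+0+0+0+1+0+0+0+0+0+0 mod 2 = 1
  c[9] = d·G[:,9] = (00111011001)·(00000100000) mod 2 = 0+0+0+0+0+0+0+0+0+0+0 mod 2 = 0
  c[10] = d·G[:,10] = (00111011001)·(00000010000) mod 2 = 0+0+0+0+0+0+1+0+0+0+0 mod 2 = 1
  c[11] = d·G[:,11] = (00111011001)·(00000001000) mod 2 = 0+0+0+0+0+0+0+1+0+0+0 mod 2 = 1
  c[12] = d·G[:,12] = (00111011001)·(00000000100) mod 2 = 0+0+0+0+0+0+0+0+0+0+0 mod 2 = 0
  c[13] = d·G[:,13] = (00111011001)·(00000000010) mod 2 = 0+0+0+0+0+0+0+0+0+0+0 mod 2 = 0
  c[14] = d·G[:,14] = (00111011001)·(00000000001) mod 2 = 0+0+0+0+0+0+0+0+0+0+1 mod 2 = 1
Codeword = 000001101011001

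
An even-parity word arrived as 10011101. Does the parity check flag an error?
Sum of received bits: 1+0+0+1+1+1+0+1 = 5; 5 mod 2 = 1. Result is 1 ≠ 0 → error detected.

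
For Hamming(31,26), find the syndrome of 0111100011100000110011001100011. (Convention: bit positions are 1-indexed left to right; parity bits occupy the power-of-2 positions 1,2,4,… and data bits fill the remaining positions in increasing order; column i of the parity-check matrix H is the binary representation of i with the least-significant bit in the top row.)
Syndrome s = H · r^T (mod 2), r = 0111100011100000110011001100011:
  s[0] = (1010101010101010101010101010101)·(0111100011100000110011001100011) mod 2 = 0+0+1+0+1+0+0+0+1+0+1+0+0+0+0+0+1+0+0+0+1+0+0+0+1+0+0+0+0+0+1 mod 2 = 0
  s[1] = (0110011001100110011001100110011)·(0111100011100000110011001100011) mod 2 = 0+1+1+0+0+0+0+0+0+1+1+0+0+0+0+0+0+1+0+0+0+1+0+0+0+1+0+0+0+1+1 mod 2 = 1
  s[2] = (0001111000011110000111100001111)·(0111100011100000110011001100011) mod 2 = 0+0+0+1+1+0+0+0+0+0+0+0+0+0+0+0+0+0+0+0+1+1+0+0+0+0+0+0+0+1+1 mod 2 = 0
  s[3] = (0000000111111110000000011111111)·(0111100011100000110011001100011) mod 2 = 0+0+0+0+0+0+0+0+1+1+1+0+0+0+0+0+0+0+0+0+0+0+0+0+1+1+0+0+0+1+1 mod 2 = 1
  s[4] = (0000000000000001111111111111111)·(0111100011100000110011001100011) mod 2 = 0+0+0+0+0+0+0+0+0+0+0+0+0+0+0+0+1+1+0+0+1+1+0+0+1+1+0+0+0+1+1 mod 2 = 0
Syndrome = 01010
Non-zero syndrome: error at position 10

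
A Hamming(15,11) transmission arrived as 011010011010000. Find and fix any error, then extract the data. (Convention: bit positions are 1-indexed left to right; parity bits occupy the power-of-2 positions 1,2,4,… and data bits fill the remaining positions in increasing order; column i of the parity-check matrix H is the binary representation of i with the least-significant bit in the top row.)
Syndrome s = H · r^T (mod 2), r = 011010011010000:
  s[0] = (101010101010101)·(011010011010000) mod 2 = 0+0+1+0+1+0+0+0+1+0+1+0+0+0+0 mod 2 = 0
  s[1] = (011001100110011)·(011010011010000) mod 2 = 0+1+1+0+0+0+0+0+0+0+1+0+0+0+0 mod 2 = 1
  s[2] = (000111100001111)·(011010011010000) mod 2 = 0+0+0+0+1+0+0+0+0+0+0+0+0+0+0 mod 2 = 1
  s[3] = (000000011111111)·(011010011010000) mod 2 = 0+0+0+0+0+0+0+1+1+0+1+0+0+0+0 mod 2 = 1
Syndrome = 0111
Column 14 of H equals this syndrome → error at bit 14 (1-indexed).
Flip bit 14: 011010011010000 → 011010011010010
Extract data bits at positions {3,5,6,7,9,10,11,12,13,14,15}: 11001010010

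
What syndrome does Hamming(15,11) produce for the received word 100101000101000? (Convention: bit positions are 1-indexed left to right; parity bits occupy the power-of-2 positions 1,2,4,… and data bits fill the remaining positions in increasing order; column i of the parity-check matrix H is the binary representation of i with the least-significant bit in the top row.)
Syndrome s = H · r^T (mod 2), r = 100101000101000:
  s[0] = (101010101010101)·(100101000101000) mod 2 = 1+0+0+0+0+0+0+0+0+0+0+0+0+0+0 mod 2 = 1
  s[1] = (011001100110011)·(100101000101000) mod 2 = 0+0+0+0+0+1+0+0+0+1+0+0+0+0+0 mod 2 = 0
  s[2] = (000111100001111)·(100101000101000) mod 2 = 0+0+0+1+0+1+0+0+0+0+0+1+0+0+0 mod 2 = 1
  s[3] = (000000011111111)·(100101000101000) mod 2 = 0+0+0+0+0+0+0+0+0+1+0+1+0+0+0 mod 2 = 0
Syndrome = 1010
Non-zero syndrome: error at position 5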